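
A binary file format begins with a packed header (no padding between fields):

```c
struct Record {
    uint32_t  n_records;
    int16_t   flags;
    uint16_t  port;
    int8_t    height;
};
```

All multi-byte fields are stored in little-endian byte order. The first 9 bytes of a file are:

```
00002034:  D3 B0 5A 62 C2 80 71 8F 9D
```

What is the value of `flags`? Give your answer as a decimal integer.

`flags` follows `n_records` (4 bytes), so it starts at byte offset 4 and occupies 2 bytes.
Bytes at offsets 4..5: C2 80.
Little-endian stores the least-significant byte at the lowest address.
Reassemble most-significant byte first: 80 C2 → 0x80C2.
Top bit is set, so as a signed 16-bit value this is 0x80C2 − 2^16 = -32574.

-32574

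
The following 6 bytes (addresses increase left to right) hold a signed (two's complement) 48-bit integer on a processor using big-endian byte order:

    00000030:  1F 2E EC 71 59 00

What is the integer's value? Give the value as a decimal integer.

34286395808000

Big-endian stores the most-significant byte at the lowest address.
The bytes are already most-significant first: 0x1F2EEC715900.
0x1F2EEC715900 = 34286395808000.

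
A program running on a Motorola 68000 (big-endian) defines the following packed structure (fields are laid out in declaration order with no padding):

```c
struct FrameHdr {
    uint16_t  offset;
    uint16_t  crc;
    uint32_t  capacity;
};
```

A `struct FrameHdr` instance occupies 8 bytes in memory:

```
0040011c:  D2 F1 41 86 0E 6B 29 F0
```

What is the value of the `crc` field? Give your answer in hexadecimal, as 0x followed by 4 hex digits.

0x4186

`crc` follows `offset` (2 bytes), so it starts at byte offset 2 and occupies 2 bytes.
Bytes at offsets 2..3: 41 86.
In big-endian order the high byte comes first in memory.
The bytes are already most-significant first: 0x4186.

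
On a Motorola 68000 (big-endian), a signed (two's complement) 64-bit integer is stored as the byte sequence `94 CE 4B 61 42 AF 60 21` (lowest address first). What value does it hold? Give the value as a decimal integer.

-7724153429791121375

In big-endian order the high byte comes first in memory.
The bytes are already most-significant first: 0x94CE4B6142AF6021.
Top bit is set, so as a signed 64-bit value this is 0x94CE4B6142AF6021 − 2^64 = -7724153429791121375.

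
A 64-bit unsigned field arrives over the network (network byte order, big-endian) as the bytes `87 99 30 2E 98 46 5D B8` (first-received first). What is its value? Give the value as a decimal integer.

Big-endian stores the most-significant byte at the lowest address.
The bytes are already most-significant first: 0x8799302E98465DB8.
0x8799302E98465DB8 = 9770893843238378936.

9770893843238378936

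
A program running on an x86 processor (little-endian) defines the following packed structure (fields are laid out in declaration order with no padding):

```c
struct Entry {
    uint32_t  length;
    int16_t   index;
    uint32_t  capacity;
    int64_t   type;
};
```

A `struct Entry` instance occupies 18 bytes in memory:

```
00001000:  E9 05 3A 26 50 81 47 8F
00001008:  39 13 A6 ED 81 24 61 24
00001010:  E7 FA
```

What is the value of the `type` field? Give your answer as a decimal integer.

`type` follows `length` (4 B), `index` (2 B), `capacity` (4 B), so it starts at offset 4 + 2 + 4 = 10 and occupies 8 bytes.
Bytes at offsets 10..17: A6 ED 81 24 61 24 E7 FA.
Little-endian stores the least-significant byte at the lowest address.
Reassemble most-significant byte first: FA E7 24 61 24 81 ED A6 → 0xFAE724612481EDA6.
Top bit is set, so as a signed 64-bit value this is 0xFAE724612481EDA6 − 2^64 = -367284844964483674.

-367284844964483674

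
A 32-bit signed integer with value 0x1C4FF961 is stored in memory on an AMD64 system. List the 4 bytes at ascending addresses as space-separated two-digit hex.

61 F9 4F 1C

Split into bytes (most-significant first): 1C 4F F9 61.
In little-endian order the low byte comes first in memory.
So at ascending addresses the bytes are 61 F9 4F 1C.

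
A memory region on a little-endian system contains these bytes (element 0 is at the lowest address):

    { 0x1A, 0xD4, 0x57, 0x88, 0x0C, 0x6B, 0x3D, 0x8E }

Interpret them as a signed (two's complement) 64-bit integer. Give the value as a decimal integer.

Little-endian: lowest address holds the least-significant byte.
Reassemble most-significant byte first: 8E 3D 6B 0C 88 57 D4 1A → 0x8E3D6B0C8857D41A.
Top bit is set, so as a signed 64-bit value this is 0x8E3D6B0C8857D41A − 2^64 = -8197278045173197798.

-8197278045173197798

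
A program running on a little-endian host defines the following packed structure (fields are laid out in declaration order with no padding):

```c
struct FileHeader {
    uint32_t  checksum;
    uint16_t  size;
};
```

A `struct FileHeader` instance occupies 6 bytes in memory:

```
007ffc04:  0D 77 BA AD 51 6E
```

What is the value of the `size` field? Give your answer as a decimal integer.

`size` follows `checksum` (4 bytes), so it starts at byte offset 4 and occupies 2 bytes.
Bytes at offsets 4..5: 51 6E.
Little-endian stores the least-significant byte at the lowest address.
Reassemble most-significant byte first: 6E 51 → 0x6E51.
0x6E51 = 28241.

28241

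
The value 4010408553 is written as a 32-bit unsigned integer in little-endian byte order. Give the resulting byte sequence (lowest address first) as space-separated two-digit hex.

69 FA 09 EF

4010408553 in hexadecimal, padded to 32 bits, is 0xEF09FA69.
Split into bytes (most-significant first): EF 09 FA 69.
Little-endian stores the least-significant byte at the lowest address.
So at ascending addresses the bytes are 69 FA 09 EF.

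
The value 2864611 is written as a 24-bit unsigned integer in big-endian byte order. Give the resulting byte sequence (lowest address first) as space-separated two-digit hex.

2864611 in hexadecimal, padded to 24 bits, is 0x2BB5E3.
Split into bytes (most-significant first): 2B B5 E3.
Big-endian stores the most-significant byte at the lowest address.
So the memory order matches the most-significant-first order: 2B B5 E3.

2B B5 E3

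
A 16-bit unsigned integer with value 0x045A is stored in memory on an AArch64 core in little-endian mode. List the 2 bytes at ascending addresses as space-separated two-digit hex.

Split into bytes (most-significant first): 04 5A.
In little-endian order the low byte comes first in memory.
So at ascending addresses the bytes are 5A 04.

5A 04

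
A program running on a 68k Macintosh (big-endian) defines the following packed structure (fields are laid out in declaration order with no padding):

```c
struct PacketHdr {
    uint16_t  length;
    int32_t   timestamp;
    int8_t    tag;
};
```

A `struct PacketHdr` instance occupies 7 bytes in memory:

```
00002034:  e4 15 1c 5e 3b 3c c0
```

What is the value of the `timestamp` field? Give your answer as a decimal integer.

`timestamp` follows `length` (2 bytes), so it starts at byte offset 2 and occupies 4 bytes.
Bytes at offsets 2..5: 1C 5E 3B 3C.
In big-endian order the high byte comes first in memory.
The bytes are already most-significant first: 0x1C5E3B3C.
0x1C5E3B3C = 475937596.

475937596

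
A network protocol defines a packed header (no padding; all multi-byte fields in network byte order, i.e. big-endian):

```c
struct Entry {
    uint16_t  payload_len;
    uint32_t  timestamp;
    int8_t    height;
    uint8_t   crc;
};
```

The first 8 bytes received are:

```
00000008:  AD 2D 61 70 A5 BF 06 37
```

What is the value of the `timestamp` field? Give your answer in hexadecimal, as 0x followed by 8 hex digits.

0x6170A5BF

`timestamp` follows `payload_len` (2 bytes), so it starts at byte offset 2 and occupies 4 bytes.
Bytes at offsets 2..5: 61 70 A5 BF.
Big-endian stores the most-significant byte at the lowest address.
The bytes are already most-significant first: 0x6170A5BF.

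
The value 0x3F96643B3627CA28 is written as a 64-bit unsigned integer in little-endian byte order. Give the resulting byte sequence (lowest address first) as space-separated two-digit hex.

Split into bytes (most-significant first): 3F 96 64 3B 36 27 CA 28.
Little-endian stores the least-significant byte at the lowest address.
So at ascending addresses the bytes are 28 CA 27 36 3B 64 96 3F.

28 CA 27 36 3B 64 96 3F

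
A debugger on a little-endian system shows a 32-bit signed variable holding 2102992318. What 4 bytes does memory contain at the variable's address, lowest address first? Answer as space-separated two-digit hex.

2102992318 in hexadecimal, padded to 32 bits, is 0x7D591DBE.
Split into bytes (most-significant first): 7D 59 1D BE.
Little-endian: lowest address holds the least-significant byte.
So at ascending addresses the bytes are BE 1D 59 7D.

BE 1D 59 7D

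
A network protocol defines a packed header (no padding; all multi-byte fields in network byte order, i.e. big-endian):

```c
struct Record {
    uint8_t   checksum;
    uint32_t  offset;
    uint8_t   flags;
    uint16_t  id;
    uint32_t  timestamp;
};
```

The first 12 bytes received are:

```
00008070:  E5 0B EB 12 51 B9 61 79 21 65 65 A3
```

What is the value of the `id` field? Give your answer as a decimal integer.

`id` follows `checksum` (1 B), `offset` (4 B), `flags` (1 B), so it starts at offset 1 + 4 + 1 = 6 and occupies 2 bytes.
Bytes at offsets 6..7: 61 79.
In big-endian order the high byte comes first in memory.
The bytes are already most-significant first: 0x6179.
0x6179 = 24953.

24953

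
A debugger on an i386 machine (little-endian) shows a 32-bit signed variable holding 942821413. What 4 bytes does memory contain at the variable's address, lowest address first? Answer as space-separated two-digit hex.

25 50 32 38

942821413 in hexadecimal, padded to 32 bits, is 0x38325025.
Split into bytes (most-significant first): 38 32 50 25.
Little-endian stores the least-significant byte at the lowest address.
So at ascending addresses the bytes are 25 50 32 38.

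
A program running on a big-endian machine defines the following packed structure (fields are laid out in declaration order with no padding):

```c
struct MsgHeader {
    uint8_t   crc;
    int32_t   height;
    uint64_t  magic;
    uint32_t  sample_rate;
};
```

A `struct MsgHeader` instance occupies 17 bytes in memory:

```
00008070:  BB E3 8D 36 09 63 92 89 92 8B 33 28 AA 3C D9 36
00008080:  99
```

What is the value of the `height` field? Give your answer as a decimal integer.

`height` follows `crc` (1 byte), so it starts at byte offset 1 and occupies 4 bytes.
Bytes at offsets 1..4: E3 8D 36 09.
Big-endian: lowest address holds the most-significant byte.
The bytes are already most-significant first: 0xE38D3609.
Top bit is set, so as a signed 32-bit value this is 0xE38D3609 − 2^32 = -477284855.

-477284855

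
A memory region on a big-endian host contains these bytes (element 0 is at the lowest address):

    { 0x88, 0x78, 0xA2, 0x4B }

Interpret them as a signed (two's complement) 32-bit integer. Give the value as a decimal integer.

-2005360053

Big-endian stores the most-significant byte at the lowest address.
The bytes are already most-significant first: 0x8878A24B.
Top bit is set, so as a signed 32-bit value this is 0x8878A24B − 2^32 = -2005360053.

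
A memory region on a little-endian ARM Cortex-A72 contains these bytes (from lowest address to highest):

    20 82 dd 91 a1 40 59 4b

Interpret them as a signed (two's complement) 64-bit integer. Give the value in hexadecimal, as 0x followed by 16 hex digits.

0x4B5940A191DD8220

Little-endian: lowest address holds the least-significant byte.
Reassemble most-significant byte first: 4B 59 40 A1 91 DD 82 20 → 0x4B5940A191DD8220.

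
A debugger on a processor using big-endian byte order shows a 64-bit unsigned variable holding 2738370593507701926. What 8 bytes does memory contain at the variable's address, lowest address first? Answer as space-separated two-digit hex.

2738370593507701926 in hexadecimal, padded to 64 bits, is 0x2600A58BD966F4A6.
Split into bytes (most-significant first): 26 00 A5 8B D9 66 F4 A6.
In big-endian order the high byte comes first in memory.
So the memory order matches the most-significant-first order: 26 00 A5 8B D9 66 F4 A6.

26 00 A5 8B D9 66 F4 A6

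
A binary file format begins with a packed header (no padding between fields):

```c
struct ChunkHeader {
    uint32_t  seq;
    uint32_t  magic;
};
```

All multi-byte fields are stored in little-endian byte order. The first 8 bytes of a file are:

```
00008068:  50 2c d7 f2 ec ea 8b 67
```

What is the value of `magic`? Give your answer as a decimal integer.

`magic` follows `seq` (4 bytes), so it starts at byte offset 4 and occupies 4 bytes.
Bytes at offsets 4..7: EC EA 8B 67.
In little-endian order the low byte comes first in memory.
Reassemble most-significant byte first: 67 8B EA EC → 0x678BEAEC.
0x678BEAEC = 1737222892.

1737222892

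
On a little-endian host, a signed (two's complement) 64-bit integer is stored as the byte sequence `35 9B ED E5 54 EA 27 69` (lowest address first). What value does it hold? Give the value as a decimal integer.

7577282548429855541

Little-endian: lowest address holds the least-significant byte.
Reassemble most-significant byte first: 69 27 EA 54 E5 ED 9B 35 → 0x6927EA54E5ED9B35.
0x6927EA54E5ED9B35 = 7577282548429855541.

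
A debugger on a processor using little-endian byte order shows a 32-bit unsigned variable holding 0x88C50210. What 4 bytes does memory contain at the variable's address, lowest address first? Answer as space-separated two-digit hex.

Split into bytes (most-significant first): 88 C5 02 10.
Little-endian stores the least-significant byte at the lowest address.
So at ascending addresses the bytes are 10 02 C5 88.

10 02 C5 88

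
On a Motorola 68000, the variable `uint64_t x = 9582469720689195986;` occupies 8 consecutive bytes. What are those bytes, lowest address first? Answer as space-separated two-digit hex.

9582469720689195986 in hexadecimal, padded to 64 bits, is 0x84FBC570DC9DBBD2.
Split into bytes (most-significant first): 84 FB C5 70 DC 9D BB D2.
In big-endian order the high byte comes first in memory.
So the memory order matches the most-significant-first order: 84 FB C5 70 DC 9D BB D2.

84 FB C5 70 DC 9D BB D2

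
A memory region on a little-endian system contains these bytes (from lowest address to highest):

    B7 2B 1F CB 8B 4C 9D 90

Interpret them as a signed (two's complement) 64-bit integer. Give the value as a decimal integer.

Little-endian stores the least-significant byte at the lowest address.
Reassemble most-significant byte first: 90 9D 4C 8B CB 1F 2B B7 → 0x909D4C8BCB1F2BB7.
Top bit is set, so as a signed 64-bit value this is 0x909D4C8BCB1F2BB7 − 2^64 = -8026174797612373065.

-8026174797612373065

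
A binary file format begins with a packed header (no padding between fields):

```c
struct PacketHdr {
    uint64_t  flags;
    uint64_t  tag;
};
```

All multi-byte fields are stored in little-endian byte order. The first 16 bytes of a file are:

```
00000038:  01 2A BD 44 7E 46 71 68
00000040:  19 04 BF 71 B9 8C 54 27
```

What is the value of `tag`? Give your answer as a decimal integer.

`tag` follows `flags` (8 bytes), so it starts at byte offset 8 and occupies 8 bytes.
Bytes at offsets 8..15: 19 04 BF 71 B9 8C 54 27.
In little-endian order the low byte comes first in memory.
Reassemble most-significant byte first: 27 54 8C B9 71 BF 04 19 → 0x27548CB971BF0419.
0x27548CB971BF0419 = 2834044793628066841.

2834044793628066841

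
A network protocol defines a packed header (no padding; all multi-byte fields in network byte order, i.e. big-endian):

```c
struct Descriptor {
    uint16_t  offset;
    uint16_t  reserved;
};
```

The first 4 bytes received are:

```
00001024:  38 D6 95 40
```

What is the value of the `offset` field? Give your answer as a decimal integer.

`offset` is the first field, at byte offset 0, occupying 2 bytes.
Bytes at offsets 0..1: 38 D6.
Big-endian: lowest address holds the most-significant byte.
The bytes are already most-significant first: 0x38D6.
0x38D6 = 14550.

14550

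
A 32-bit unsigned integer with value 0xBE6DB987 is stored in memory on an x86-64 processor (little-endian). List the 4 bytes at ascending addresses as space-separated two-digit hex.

Split into bytes (most-significant first): BE 6D B9 87.
In little-endian order the low byte comes first in memory.
So at ascending addresses the bytes are 87 B9 6D BE.

87 B9 6D BE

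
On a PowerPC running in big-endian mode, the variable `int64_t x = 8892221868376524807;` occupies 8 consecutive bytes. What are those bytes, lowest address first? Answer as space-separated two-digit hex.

8892221868376524807 in hexadecimal, padded to 64 bits, is 0x7B6784AD208B0807.
Split into bytes (most-significant first): 7B 67 84 AD 20 8B 08 07.
In big-endian order the high byte comes first in memory.
So the memory order matches the most-significant-first order: 7B 67 84 AD 20 8B 08 07.

7B 67 84 AD 20 8B 08 07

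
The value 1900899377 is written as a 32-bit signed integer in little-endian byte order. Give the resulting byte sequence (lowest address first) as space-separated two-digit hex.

31 6C 4D 71

1900899377 in hexadecimal, padded to 32 bits, is 0x714D6C31.
Split into bytes (most-significant first): 71 4D 6C 31.
In little-endian order the low byte comes first in memory.
So at ascending addresses the bytes are 31 6C 4D 71.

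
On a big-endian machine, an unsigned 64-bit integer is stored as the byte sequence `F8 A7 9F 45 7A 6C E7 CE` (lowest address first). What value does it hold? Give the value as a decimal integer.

In big-endian order the high byte comes first in memory.
The bytes are already most-significant first: 0xF8A79F457A6CE7CE.
0xF8A79F457A6CE7CE = 17917464763272325070.

17917464763272325070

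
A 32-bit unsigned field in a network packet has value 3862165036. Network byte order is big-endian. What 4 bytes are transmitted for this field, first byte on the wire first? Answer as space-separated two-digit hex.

E6 33 F6 2C

3862165036 in hexadecimal, padded to 32 bits, is 0xE633F62C.
Split into bytes (most-significant first): E6 33 F6 2C.
Big-endian: lowest address holds the most-significant byte.
So the memory order matches the most-significant-first order: E6 33 F6 2C.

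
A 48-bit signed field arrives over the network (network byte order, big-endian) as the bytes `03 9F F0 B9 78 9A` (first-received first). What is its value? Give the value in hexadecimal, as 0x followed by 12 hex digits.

Big-endian stores the most-significant byte at the lowest address.
The bytes are already most-significant first: 0x039FF0B9789A.

0x039FF0B9789A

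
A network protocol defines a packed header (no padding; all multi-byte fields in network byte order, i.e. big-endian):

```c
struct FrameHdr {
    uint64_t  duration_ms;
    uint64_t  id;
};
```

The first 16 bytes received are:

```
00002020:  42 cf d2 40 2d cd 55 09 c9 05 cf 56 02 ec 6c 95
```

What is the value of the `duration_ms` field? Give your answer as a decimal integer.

4814297699770520841

`duration_ms` is the first field, at byte offset 0, occupying 8 bytes.
Bytes at offsets 0..7: 42 CF D2 40 2D CD 55 09.
Big-endian: lowest address holds the most-significant byte.
The bytes are already most-significant first: 0x42CFD2402DCD5509.
0x42CFD2402DCD5509 = 4814297699770520841.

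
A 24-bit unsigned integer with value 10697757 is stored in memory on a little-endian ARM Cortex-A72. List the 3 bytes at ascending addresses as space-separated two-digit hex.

10697757 in hexadecimal, padded to 24 bits, is 0xA33C1D.
Split into bytes (most-significant first): A3 3C 1D.
Little-endian stores the least-significant byte at the lowest address.
So at ascending addresses the bytes are 1D 3C A3.

1D 3C A3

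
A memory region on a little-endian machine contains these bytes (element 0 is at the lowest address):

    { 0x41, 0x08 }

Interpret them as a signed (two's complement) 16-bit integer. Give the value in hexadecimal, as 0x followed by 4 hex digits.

Little-endian: lowest address holds the least-significant byte.
Reassemble most-significant byte first: 08 41 → 0x0841.

0x0841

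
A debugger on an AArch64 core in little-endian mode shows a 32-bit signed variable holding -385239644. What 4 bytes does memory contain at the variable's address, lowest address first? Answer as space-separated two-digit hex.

A4 B5 09 E9

Two's complement of -385239644 in 32 bits: 385239644 = 0x16F64A5C; invert → 0xE909B5A3; add 1 → 0xE909B5A4.
Split into bytes (most-significant first): E9 09 B5 A4.
Little-endian stores the least-significant byte at the lowest address.
So at ascending addresses the bytes are A4 B5 09 E9.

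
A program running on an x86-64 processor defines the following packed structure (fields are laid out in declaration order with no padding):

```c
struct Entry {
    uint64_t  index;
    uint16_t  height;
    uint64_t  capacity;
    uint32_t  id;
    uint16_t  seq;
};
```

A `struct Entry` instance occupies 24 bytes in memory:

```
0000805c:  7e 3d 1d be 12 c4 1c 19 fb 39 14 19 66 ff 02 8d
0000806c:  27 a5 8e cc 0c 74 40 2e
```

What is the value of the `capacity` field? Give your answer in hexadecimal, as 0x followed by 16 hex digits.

`capacity` follows `index` (8 B), `height` (2 B), so it starts at offset 8 + 2 = 10 and occupies 8 bytes.
Bytes at offsets 10..17: 14 19 66 FF 02 8D 27 A5.
Little-endian: lowest address holds the least-significant byte.
Reassemble most-significant byte first: A5 27 8D 02 FF 66 19 14 → 0xA5278D02FF661914.

0xA5278D02FF661914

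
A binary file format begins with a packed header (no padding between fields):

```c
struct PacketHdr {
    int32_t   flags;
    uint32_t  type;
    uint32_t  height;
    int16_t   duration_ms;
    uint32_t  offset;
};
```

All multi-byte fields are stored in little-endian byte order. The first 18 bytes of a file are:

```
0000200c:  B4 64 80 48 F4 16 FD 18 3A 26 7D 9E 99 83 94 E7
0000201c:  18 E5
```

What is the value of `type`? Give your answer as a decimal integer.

`type` follows `flags` (4 bytes), so it starts at byte offset 4 and occupies 4 bytes.
Bytes at offsets 4..7: F4 16 FD 18.
In little-endian order the low byte comes first in memory.
Reassemble most-significant byte first: 18 FD 16 F4 → 0x18FD16F4.
0x18FD16F4 = 419239668.

419239668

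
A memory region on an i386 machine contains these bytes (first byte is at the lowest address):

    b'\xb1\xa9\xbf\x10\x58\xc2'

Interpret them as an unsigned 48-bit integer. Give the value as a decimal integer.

Little-endian: lowest address holds the least-significant byte.
Reassemble most-significant byte first: C2 58 10 BF A9 B1 → 0xC25810BFA9B1.
0xC25810BFA9B1 = 213683493906865.

213683493906865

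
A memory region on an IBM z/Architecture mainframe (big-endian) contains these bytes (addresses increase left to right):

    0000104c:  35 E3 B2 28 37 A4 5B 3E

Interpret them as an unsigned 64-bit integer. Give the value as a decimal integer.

3883143189525453630

In big-endian order the high byte comes first in memory.
The bytes are already most-significant first: 0x35E3B22837A45B3E.
0x35E3B22837A45B3E = 3883143189525453630.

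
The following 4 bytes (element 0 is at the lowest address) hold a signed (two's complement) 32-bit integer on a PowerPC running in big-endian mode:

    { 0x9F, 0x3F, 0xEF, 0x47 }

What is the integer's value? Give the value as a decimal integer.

In big-endian order the high byte comes first in memory.
The bytes are already most-significant first: 0x9F3FEF47.
Top bit is set, so as a signed 32-bit value this is 0x9F3FEF47 − 2^32 = -1623199929.

-1623199929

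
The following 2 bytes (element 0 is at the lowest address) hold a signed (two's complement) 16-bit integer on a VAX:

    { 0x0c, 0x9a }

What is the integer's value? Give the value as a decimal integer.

-26100

Little-endian stores the least-significant byte at the lowest address.
Reassemble most-significant byte first: 9A 0C → 0x9A0C.
Top bit is set, so as a signed 16-bit value this is 0x9A0C − 2^16 = -26100.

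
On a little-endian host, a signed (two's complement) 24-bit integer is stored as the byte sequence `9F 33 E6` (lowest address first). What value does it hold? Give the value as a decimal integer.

Little-endian: lowest address holds the least-significant byte.
Reassemble most-significant byte first: E6 33 9F → 0xE6339F.
Top bit is set, so as a signed 24-bit value this is 0xE6339F − 2^24 = -1690721.

-1690721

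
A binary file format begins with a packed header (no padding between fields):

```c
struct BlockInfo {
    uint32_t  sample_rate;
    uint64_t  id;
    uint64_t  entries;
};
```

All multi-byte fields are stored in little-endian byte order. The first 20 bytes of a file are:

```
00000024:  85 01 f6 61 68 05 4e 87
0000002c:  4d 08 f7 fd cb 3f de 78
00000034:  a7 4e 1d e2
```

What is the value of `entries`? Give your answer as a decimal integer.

`entries` follows `sample_rate` (4 B), `id` (8 B), so it starts at offset 4 + 8 = 12 and occupies 8 bytes.
Bytes at offsets 12..19: CB 3F DE 78 A7 4E 1D E2.
Little-endian stores the least-significant byte at the lowest address.
Reassemble most-significant byte first: E2 1D 4E A7 78 DE 3F CB → 0xE21D4EA778DE3FCB.
0xE21D4EA778DE3FCB = 16293265508090658763.

16293265508090658763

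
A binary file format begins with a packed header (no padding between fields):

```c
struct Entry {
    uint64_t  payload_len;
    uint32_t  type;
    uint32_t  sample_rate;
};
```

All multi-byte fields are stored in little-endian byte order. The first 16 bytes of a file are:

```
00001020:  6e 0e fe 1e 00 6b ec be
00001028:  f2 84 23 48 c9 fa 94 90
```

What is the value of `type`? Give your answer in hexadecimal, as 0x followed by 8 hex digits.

0x482384F2

`type` follows `payload_len` (8 bytes), so it starts at byte offset 8 and occupies 4 bytes.
Bytes at offsets 8..11: F2 84 23 48.
Little-endian stores the least-significant byte at the lowest address.
Reassemble most-significant byte first: 48 23 84 F2 → 0x482384F2.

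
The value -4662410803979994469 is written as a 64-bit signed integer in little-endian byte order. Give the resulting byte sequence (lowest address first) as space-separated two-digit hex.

9B 3A D4 87 13 CA 4B BF

Two's complement of -4662410803979994469 in 64 bits: 4662410803979994469 = 0x40B435EC782BC565; invert → 0xBF4BCA1387D43A9A; add 1 → 0xBF4BCA1387D43A9B.
Split into bytes (most-significant first): BF 4B CA 13 87 D4 3A 9B.
Little-endian: lowest address holds the least-significant byte.
So at ascending addresses the bytes are 9B 3A D4 87 13 CA 4B BF.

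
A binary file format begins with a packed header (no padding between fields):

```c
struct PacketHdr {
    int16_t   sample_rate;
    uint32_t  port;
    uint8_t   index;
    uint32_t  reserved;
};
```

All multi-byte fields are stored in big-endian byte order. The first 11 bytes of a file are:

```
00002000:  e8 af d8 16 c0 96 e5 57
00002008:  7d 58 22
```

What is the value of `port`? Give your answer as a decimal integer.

3625369750

`port` follows `sample_rate` (2 bytes), so it starts at byte offset 2 and occupies 4 bytes.
Bytes at offsets 2..5: D8 16 C0 96.
Big-endian stores the most-significant byte at the lowest address.
The bytes are already most-significant first: 0xD816C096.
0xD816C096 = 3625369750.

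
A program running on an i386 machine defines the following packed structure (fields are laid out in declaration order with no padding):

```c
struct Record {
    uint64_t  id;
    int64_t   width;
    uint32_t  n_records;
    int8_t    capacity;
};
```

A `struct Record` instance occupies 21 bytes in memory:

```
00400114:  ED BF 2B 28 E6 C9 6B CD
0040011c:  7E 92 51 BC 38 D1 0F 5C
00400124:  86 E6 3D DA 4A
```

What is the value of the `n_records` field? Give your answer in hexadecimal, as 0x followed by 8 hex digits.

`n_records` follows `id` (8 B), `width` (8 B), so it starts at offset 8 + 8 = 16 and occupies 4 bytes.
Bytes at offsets 16..19: 86 E6 3D DA.
Little-endian stores the least-significant byte at the lowest address.
Reassemble most-significant byte first: DA 3D E6 86 → 0xDA3DE686.

0xDA3DE686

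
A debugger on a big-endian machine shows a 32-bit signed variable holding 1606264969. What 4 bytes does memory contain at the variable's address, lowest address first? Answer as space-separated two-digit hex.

5F BD A8 89

1606264969 in hexadecimal, padded to 32 bits, is 0x5FBDA889.
Split into bytes (most-significant first): 5F BD A8 89.
Big-endian: lowest address holds the most-significant byte.
So the memory order matches the most-significant-first order: 5F BD A8 89.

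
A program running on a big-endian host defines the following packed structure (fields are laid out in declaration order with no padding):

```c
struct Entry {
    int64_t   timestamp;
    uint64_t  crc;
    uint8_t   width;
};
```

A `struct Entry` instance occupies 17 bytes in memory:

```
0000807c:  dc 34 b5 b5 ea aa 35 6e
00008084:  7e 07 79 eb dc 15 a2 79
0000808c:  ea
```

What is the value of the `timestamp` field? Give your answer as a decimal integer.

`timestamp` is the first field, at byte offset 0, occupying 8 bytes.
Bytes at offsets 0..7: DC 34 B5 B5 EA AA 35 6E.
In big-endian order the high byte comes first in memory.
The bytes are already most-significant first: 0xDC34B5B5EAAA356E.
Top bit is set, so as a signed 64-bit value this is 0xDC34B5B5EAAA356E − 2^64 = -2579236893645720210.

-2579236893645720210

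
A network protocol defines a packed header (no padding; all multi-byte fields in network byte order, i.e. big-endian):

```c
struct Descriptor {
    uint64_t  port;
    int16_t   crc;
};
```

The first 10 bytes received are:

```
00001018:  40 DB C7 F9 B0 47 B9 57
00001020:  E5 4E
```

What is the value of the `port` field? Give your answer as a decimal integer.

4673548913545296215

`port` is the first field, at byte offset 0, occupying 8 bytes.
Bytes at offsets 0..7: 40 DB C7 F9 B0 47 B9 57.
Big-endian stores the most-significant byte at the lowest address.
The bytes are already most-significant first: 0x40DBC7F9B047B957.
0x40DBC7F9B047B957 = 4673548913545296215.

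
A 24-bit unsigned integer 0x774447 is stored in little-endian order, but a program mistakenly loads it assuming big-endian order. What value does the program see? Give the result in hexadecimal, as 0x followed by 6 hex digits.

Stored little-endian, the bytes at ascending addresses are 47 44 77.
Read back as big-endian, the last byte is least significant, giving 0x474477.

0x474477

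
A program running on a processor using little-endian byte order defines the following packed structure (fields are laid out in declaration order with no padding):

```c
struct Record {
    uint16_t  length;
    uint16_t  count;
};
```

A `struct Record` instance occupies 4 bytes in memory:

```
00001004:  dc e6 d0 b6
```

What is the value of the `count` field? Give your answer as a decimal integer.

`count` follows `length` (2 bytes), so it starts at byte offset 2 and occupies 2 bytes.
Bytes at offsets 2..3: D0 B6.
Little-endian: lowest address holds the least-significant byte.
Reassemble most-significant byte first: B6 D0 → 0xB6D0.
0xB6D0 = 46800.

46800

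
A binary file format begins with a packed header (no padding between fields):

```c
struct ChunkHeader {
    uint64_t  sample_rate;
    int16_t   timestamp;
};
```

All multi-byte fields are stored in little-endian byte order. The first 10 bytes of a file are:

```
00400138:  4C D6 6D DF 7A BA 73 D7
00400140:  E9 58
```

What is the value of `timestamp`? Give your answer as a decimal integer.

`timestamp` follows `sample_rate` (8 bytes), so it starts at byte offset 8 and occupies 2 bytes.
Bytes at offsets 8..9: E9 58.
Little-endian stores the least-significant byte at the lowest address.
Reassemble most-significant byte first: 58 E9 → 0x58E9.
0x58E9 = 22761.

22761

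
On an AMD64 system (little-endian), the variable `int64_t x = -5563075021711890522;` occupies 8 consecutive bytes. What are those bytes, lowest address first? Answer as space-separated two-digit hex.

A6 A7 03 00 BE FC CB B2

Two's complement of -5563075021711890522 in 64 bits: 5563075021711890522 = 0x4D340341FFFC585A; invert → 0xB2CBFCBE0003A7A5; add 1 → 0xB2CBFCBE0003A7A6.
Split into bytes (most-significant first): B2 CB FC BE 00 03 A7 A6.
In little-endian order the low byte comes first in memory.
So at ascending addresses the bytes are A6 A7 03 00 BE FC CB B2.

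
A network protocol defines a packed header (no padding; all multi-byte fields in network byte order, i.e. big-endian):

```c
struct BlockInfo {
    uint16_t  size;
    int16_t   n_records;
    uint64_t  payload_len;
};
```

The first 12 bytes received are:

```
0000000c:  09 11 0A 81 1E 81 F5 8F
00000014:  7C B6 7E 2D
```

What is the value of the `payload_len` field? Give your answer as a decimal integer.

`payload_len` follows `size` (2 B), `n_records` (2 B), so it starts at offset 2 + 2 = 4 and occupies 8 bytes.
Bytes at offsets 4..11: 1E 81 F5 8F 7C B6 7E 2D.
Big-endian stores the most-significant byte at the lowest address.
The bytes are already most-significant first: 0x1E81F58F7CB67E2D.
0x1E81F58F7CB67E2D = 2198308089754975789.

2198308089754975789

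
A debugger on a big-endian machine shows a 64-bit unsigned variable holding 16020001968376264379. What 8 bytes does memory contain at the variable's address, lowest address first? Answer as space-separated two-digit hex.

DE 52 7A E9 A2 20 36 BB

16020001968376264379 in hexadecimal, padded to 64 bits, is 0xDE527AE9A22036BB.
Split into bytes (most-significant first): DE 52 7A E9 A2 20 36 BB.
Big-endian stores the most-significant byte at the lowest address.
So the memory order matches the most-significant-first order: DE 52 7A E9 A2 20 36 BB.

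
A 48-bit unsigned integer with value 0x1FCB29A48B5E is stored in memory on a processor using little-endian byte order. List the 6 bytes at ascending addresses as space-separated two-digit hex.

Split into bytes (most-significant first): 1F CB 29 A4 8B 5E.
In little-endian order the low byte comes first in memory.
So at ascending addresses the bytes are 5E 8B A4 29 CB 1F.

5E 8B A4 29 CB 1F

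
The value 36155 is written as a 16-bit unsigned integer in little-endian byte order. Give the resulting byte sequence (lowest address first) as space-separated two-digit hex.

3B 8D

36155 in hexadecimal, padded to 16 bits, is 0x8D3B.
Split into bytes (most-significant first): 8D 3B.
Little-endian stores the least-significant byte at the lowest address.
So at ascending addresses the bytes are 3B 8D.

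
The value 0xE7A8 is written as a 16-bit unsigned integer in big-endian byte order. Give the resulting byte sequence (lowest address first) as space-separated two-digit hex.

Split into bytes (most-significant first): E7 A8.
Big-endian stores the most-significant byte at the lowest address.
So the memory order matches the most-significant-first order: E7 A8.

E7 A8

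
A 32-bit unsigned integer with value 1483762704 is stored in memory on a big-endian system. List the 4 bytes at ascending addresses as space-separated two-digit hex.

1483762704 in hexadecimal, padded to 32 bits, is 0x58706C10.
Split into bytes (most-significant first): 58 70 6C 10.
Big-endian stores the most-significant byte at the lowest address.
So the memory order matches the most-significant-first order: 58 70 6C 10.

58 70 6C 10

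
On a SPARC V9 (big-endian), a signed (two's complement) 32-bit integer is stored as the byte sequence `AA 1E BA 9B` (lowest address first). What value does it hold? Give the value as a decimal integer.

Big-endian: lowest address holds the most-significant byte.
The bytes are already most-significant first: 0xAA1EBA9B.
Top bit is set, so as a signed 32-bit value this is 0xAA1EBA9B − 2^32 = -1440826725.

-1440826725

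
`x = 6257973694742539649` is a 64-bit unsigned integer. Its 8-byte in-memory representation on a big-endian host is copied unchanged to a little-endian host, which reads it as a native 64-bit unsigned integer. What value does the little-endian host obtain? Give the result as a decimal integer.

6257973694742539649 in 64-bit hexadecimal is 0x56D8C9EB50DE2D81.
Stored big-endian, the bytes at ascending addresses are 56 D8 C9 EB 50 DE 2D 81.
Read back as little-endian, the first byte is least significant, giving 0x812DDE50EBC9D856.
0x812DDE50EBC9D856 = 9308340443979307094.

9308340443979307094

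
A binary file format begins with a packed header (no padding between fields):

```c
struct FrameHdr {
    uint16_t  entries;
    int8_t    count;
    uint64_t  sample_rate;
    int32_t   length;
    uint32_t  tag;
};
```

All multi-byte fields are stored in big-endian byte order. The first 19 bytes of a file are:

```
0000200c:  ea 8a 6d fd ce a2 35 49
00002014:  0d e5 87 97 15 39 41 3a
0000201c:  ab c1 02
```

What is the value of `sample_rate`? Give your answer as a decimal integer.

`sample_rate` follows `entries` (2 B), `count` (1 B), so it starts at offset 2 + 1 = 3 and occupies 8 bytes.
Bytes at offsets 3..10: FD CE A2 35 49 0D E5 87.
Big-endian stores the most-significant byte at the lowest address.
The bytes are already most-significant first: 0xFDCEA235490DE587.
0xFDCEA235490DE587 = 18288733486540776839.

18288733486540776839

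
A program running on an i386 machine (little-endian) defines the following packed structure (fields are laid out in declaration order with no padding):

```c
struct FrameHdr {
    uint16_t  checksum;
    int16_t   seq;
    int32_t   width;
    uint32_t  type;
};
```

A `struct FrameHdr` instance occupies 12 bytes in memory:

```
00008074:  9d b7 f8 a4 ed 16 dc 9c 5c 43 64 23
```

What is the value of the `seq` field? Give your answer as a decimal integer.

`seq` follows `checksum` (2 bytes), so it starts at byte offset 2 and occupies 2 bytes.
Bytes at offsets 2..3: F8 A4.
Little-endian: lowest address holds the least-significant byte.
Reassemble most-significant byte first: A4 F8 → 0xA4F8.
Top bit is set, so as a signed 16-bit value this is 0xA4F8 − 2^16 = -23304.

-23304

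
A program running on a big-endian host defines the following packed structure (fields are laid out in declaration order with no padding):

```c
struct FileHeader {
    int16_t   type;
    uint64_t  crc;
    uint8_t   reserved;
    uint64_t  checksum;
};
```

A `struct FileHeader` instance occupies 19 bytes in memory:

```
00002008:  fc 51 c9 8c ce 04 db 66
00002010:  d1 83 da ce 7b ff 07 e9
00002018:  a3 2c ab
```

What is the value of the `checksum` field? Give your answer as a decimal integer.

14878766203398204587

`checksum` follows `type` (2 B), `crc` (8 B), `reserved` (1 B), so it starts at offset 2 + 8 + 1 = 11 and occupies 8 bytes.
Bytes at offsets 11..18: CE 7B FF 07 E9 A3 2C AB.
Big-endian: lowest address holds the most-significant byte.
The bytes are already most-significant first: 0xCE7BFF07E9A32CAB.
0xCE7BFF07E9A32CAB = 14878766203398204587.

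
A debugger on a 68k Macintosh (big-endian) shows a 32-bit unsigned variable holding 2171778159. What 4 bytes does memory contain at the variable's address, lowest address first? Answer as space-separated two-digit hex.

81 72 B4 6F

2171778159 in hexadecimal, padded to 32 bits, is 0x8172B46F.
Split into bytes (most-significant first): 81 72 B4 6F.
In big-endian order the high byte comes first in memory.
So the memory order matches the most-significant-first order: 81 72 B4 6F.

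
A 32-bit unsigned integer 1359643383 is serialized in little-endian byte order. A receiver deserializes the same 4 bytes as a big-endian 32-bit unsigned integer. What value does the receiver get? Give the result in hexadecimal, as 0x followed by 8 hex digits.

0xF7820A51

1359643383 in 32-bit hexadecimal is 0x510A82F7.
Stored little-endian, the bytes at ascending addresses are F7 82 0A 51.
Read back as big-endian, the last byte is least significant, giving 0xF7820A51.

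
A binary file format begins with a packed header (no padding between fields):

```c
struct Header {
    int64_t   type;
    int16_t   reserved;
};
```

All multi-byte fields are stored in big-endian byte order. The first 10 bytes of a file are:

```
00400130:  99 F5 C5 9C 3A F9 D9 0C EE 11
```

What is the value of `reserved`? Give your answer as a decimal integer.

`reserved` follows `type` (8 bytes), so it starts at byte offset 8 and occupies 2 bytes.
Bytes at offsets 8..9: EE 11.
In big-endian order the high byte comes first in memory.
The bytes are already most-significant first: 0xEE11.
Top bit is set, so as a signed 16-bit value this is 0xEE11 − 2^16 = -4591.

-4591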